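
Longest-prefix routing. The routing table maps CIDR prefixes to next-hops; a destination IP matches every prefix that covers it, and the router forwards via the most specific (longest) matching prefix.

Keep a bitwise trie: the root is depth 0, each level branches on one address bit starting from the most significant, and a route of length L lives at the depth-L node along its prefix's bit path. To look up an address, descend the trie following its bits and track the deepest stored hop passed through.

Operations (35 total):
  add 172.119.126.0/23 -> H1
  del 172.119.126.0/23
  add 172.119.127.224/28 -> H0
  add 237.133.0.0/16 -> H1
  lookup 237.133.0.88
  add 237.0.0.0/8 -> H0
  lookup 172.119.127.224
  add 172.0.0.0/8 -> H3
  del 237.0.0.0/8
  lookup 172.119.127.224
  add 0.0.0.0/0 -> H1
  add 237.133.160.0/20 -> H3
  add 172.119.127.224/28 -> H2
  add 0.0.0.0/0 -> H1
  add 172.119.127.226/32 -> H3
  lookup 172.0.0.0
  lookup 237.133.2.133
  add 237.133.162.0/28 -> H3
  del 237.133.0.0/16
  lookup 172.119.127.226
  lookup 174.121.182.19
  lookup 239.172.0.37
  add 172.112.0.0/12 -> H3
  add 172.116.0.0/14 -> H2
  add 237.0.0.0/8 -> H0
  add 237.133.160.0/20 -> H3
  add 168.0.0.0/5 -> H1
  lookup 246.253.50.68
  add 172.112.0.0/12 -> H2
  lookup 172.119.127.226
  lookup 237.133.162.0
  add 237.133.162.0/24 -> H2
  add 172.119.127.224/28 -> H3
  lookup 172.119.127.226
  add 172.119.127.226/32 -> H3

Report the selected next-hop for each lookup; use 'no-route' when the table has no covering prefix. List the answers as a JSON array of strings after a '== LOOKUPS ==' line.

Apply in order:
  add 172.119.126.0/23 -> H1 at depth 23
  del 172.119.126.0/23 (clear depth 23)
  add 172.119.127.224/28 -> H0 at depth 28
  add 237.133.0.0/16 -> H1 at depth 16
  lookup 237.133.0.88: bits 1110110110000101 walk d0:-→d1:-→d2:-→d3:-→d4:-→d5:-→d6:-→d7:-→d8:-→d9:-→d10:-→d11:-→d12:-→d13:-→d14:-→d15:-→d16:H1 -> H1
  add 237.0.0.0/8 -> H0 at depth 8
  lookup 172.119.127.224: bits 1010110001110111011111111110 walk d0:-→d1:-→d2:-→d3:-→d4:-→d5:-→d6:-→d7:-→d8:-→d9:-→d10:-→d11:-→d12:-→d13:-→d14:-→d15:-→d16:-→d17:-→d18:-→d19:-→d20:-→d21:-→d22:-→d23:-→d24:-→d25:-→d26:-→d27:-→d28:H0 -> H0
  add 172.0.0.0/8 -> H3 at depth 8
  del 237.0.0.0/8 (clear depth 8)
  lookup 172.119.127.224: bits 1010110001110111011111111110 walk d0:-→d1:-→d2:-→d3:-→d4:-→d5:-→d6:-→d7:-→d8:H3→d9:-→d10:-→d11:-→d12:-→d13:-→d14:-→d15:-→d16:-→d17:-→d18:-→d19:-→d20:-→d21:-→d22:-→d23:-→d24:-→d25:-→d26:-→d27:-→d28:H0 -> H0
  add 0.0.0.0/0 -> H1 at depth 0
  add 237.133.160.0/20 -> H3 at depth 20
  add 172.119.127.224/28 -> H2 at depth 28
  add 0.0.0.0/0 -> H1 at depth 0
  add 172.119.127.226/32 -> H3 at depth 32
  lookup 172.0.0.0: bits 101011000 walk d0:H1→d1:-→d2:-→d3:-→d4:-→d5:-→d6:-→d7:-→d8:H3→d9:- -> H3
  lookup 237.133.2.133: bits 1110110110000101 walk d0:H1→d1:-→d2:-→d3:-→d4:-→d5:-→d6:-→d7:-→d8:-→d9:-→d10:-→d11:-→d12:-→d13:-→d14:-→d15:-→d16:H1 -> H1
  add 237.133.162.0/28 -> H3 at depth 28
  del 237.133.0.0/16 (clear depth 16)
  lookup 172.119.127.226: bits 10101100011101110111111111100010 walk d0:H1→d1:-→d2:-→d3:-→d4:-→d5:-→d6:-→d7:-→d8:H3→d9:-→d10:-→d11:-→d12:-→d13:-→d14:-→d15:-→d16:-→d17:-→d18:-→d19:-→d20:-→d21:-→d22:-→d23:-→d24:-→d25:-→d26:-→d27:-→d28:H2→d29:-→d30:-→d31:-→d32:H3 -> H3
  lookup 174.121.182.19: bits 101011 walk d0:H1→d1:-→d2:-→d3:-→d4:-→d5:-→d6:- -> H1
  lookup 239.172.0.37: bits 111011 walk d0:H1→d1:-→d2:-→d3:-→d4:-→d5:-→d6:- -> H1
  add 172.112.0.0/12 -> H3 at depth 12
  add 172.116.0.0/14 -> H2 at depth 14
  add 237.0.0.0/8 -> H0 at depth 8
  add 237.133.160.0/20 -> H3 at depth 20
  add 168.0.0.0/5 -> H1 at depth 5
  lookup 246.253.50.68: bits 111 walk d0:H1→d1:-→d2:-→d3:- -> H1
  add 172.112.0.0/12 -> H2 at depth 12
  lookup 172.119.127.226: bits 10101100011101110111111111100010 walk d0:H1→d1:-→d2:-→d3:-→d4:-→d5:H1→d6:-→d7:-→d8:H3→d9:-→d10:-→d11:-→d12:H2→d13:-→d14:H2→d15:-→d16:-→d17:-→d18:-→d19:-→d20:-→d21:-→d22:-→d23:-→d24:-→d25:-→d26:-→d27:-→d28:H2→d29:-→d30:-→d31:-→d32:H3 -> H3
  lookup 237.133.162.0: bits 1110110110000101101000100000 walk d0:H1→d1:-→d2:-→d3:-→d4:-→d5:-→d6:-→d7:-→d8:H0→d9:-→d10:-→d11:-→d12:-→d13:-→d14:-→d15:-→d16:-→d17:-→d18:-→d19:-→d20:H3→d21:-→d22:-→d23:-→d24:-→d25:-→d26:-→d27:-→d28:H3 -> H3
  add 237.133.162.0/24 -> H2 at depth 24
  add 172.119.127.224/28 -> H3 at depth 28
  lookup 172.119.127.226: bits 10101100011101110111111111100010 walk d0:H1→d1:-→d2:-→d3:-→d4:-→d5:H1→d6:-→d7:-→d8:H3→d9:-→d10:-→d11:-→d12:H2→d13:-→d14:H2→d15:-→d16:-→d17:-→d18:-→d19:-→d20:-→d21:-→d22:-→d23:-→d24:-→d25:-→d26:-→d27:-→d28:H3→d29:-→d30:-→d31:-→d32:H3 -> H3
  add 172.119.127.226/32 -> H3 at depth 32

== LOOKUPS ==
["H1","H0","H0","H3","H1","H3","H1","H1","H1","H3","H3","H3"]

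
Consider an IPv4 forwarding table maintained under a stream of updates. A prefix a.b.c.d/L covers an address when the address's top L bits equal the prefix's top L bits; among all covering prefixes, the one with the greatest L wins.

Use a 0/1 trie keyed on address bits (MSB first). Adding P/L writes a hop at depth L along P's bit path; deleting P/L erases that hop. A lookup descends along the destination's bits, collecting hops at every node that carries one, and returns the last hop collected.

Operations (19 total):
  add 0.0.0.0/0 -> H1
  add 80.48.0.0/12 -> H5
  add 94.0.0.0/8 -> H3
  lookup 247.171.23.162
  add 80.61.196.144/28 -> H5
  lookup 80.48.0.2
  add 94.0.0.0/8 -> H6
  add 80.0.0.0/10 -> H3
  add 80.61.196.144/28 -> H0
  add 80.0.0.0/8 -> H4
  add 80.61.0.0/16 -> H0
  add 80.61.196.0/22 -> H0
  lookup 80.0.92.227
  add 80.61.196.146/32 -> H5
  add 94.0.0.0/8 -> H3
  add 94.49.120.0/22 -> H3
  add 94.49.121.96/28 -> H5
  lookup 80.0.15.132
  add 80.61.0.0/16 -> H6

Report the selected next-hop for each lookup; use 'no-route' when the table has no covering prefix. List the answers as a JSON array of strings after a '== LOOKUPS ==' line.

Apply in order:
  + 0.0.0.0/0 (H1) depth=0
  + 80.48.0.0/12 (H5) depth=12
  + 94.0.0.0/8 (H3) depth=8
  lookup 247.171.23.162: bits ε walk d0:H1 -> H1
  + 80.61.196.144/28 (H5) depth=28
  lookup 80.48.0.2: bits 010100000011 walk d0:H1→d1:-→d2:-→d3:-→d4:-→d5:-→d6:-→d7:-→d8:-→d9:-→d10:-→d11:-→d12:H5 -> H5
  + 94.0.0.0/8 (H6) depth=8
  + 80.0.0.0/10 (H3) depth=10
  + 80.61.196.144/28 (H0) depth=28
  + 80.0.0.0/8 (H4) depth=8
  + 80.61.0.0/16 (H0) depth=16
  + 80.61.196.0/22 (H0) depth=22
  lookup 80.0.92.227: bits 0101000000 walk d0:H1→d1:-→d2:-→d3:-→d4:-→d5:-→d6:-→d7:-→d8:H4→d9:-→d10:H3 -> H3
  + 80.61.196.146/32 (H5) depth=32
  + 94.0.0.0/8 (H3) depth=8
  + 94.49.120.0/22 (H3) depth=22
  + 94.49.121.96/28 (H5) depth=28
  lookup 80.0.15.132: bits 0101000000 walk d0:H1→d1:-→d2:-→d3:-→d4:-→d5:-→d6:-→d7:-→d8:H4→d9:-→d10:H3 -> H3
  + 80.61.0.0/16 (H6) depth=16

== LOOKUPS ==
["H1","H5","H3","H3"]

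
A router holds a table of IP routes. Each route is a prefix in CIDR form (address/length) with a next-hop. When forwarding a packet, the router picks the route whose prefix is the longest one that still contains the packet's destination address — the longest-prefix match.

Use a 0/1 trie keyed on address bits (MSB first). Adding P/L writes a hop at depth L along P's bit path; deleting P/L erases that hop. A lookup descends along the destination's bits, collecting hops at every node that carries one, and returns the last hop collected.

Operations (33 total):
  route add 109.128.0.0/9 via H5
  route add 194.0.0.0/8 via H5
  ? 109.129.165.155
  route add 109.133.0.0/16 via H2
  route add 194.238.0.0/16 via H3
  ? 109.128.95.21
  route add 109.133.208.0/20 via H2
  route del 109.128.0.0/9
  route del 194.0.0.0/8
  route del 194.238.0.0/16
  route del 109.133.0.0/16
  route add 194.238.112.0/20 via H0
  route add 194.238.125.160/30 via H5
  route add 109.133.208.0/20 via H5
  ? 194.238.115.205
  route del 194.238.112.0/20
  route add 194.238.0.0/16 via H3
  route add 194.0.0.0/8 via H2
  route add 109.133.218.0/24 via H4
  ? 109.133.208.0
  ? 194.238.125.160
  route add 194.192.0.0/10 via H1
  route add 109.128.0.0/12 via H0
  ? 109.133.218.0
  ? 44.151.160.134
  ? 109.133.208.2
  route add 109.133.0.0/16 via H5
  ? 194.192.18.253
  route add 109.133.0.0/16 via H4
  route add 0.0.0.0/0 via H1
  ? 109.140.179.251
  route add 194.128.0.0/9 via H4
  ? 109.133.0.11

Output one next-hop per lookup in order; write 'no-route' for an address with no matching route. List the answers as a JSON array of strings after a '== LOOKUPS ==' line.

Apply in order:
  + 109.128.0.0/9 (H5) depth=9
  + 194.0.0.0/8 (H5) depth=8
  lookup 109.129.165.155: bits 011011011 walk d0:-→d1:-→d2:-→d3:-→d4:-→d5:-→d6:-→d7:-→d8:-→d9:H5 -> H5
  + 109.133.0.0/16 (H2) depth=16
  + 194.238.0.0/16 (H3) depth=16
  lookup 109.128.95.21: bits 0110110110000 walk d0:-→d1:-→d2:-→d3:-→d4:-→d5:-→d6:-→d7:-→d8:-→d9:H5→d10:-→d11:-→d12:-→d13:- -> H5
  + 109.133.208.0/20 (H2) depth=20
  del 109.128.0.0/9 (clear depth 9)
  del 194.0.0.0/8 (clear depth 8)
  del 194.238.0.0/16 (clear depth 16)
  del 109.133.0.0/16 (clear depth 16)
  + 194.238.112.0/20 (H0) depth=20
  + 194.238.125.160/30 (H5) depth=30
  + 109.133.208.0/20 (H5) depth=20
  lookup 194.238.115.205: bits 11000010111011100111 walk d0:-→d1:-→d2:-→d3:-→d4:-→d5:-→d6:-→d7:-→d8:-→d9:-→d10:-→d11:-→d12:-→d13:-→d14:-→d15:-→d16:-→d17:-→d18:-→d19:-→d20:H0 -> H0
  del 194.238.112.0/20 (clear depth 20)
  + 194.238.0.0/16 (H3) depth=16
  + 194.0.0.0/8 (H2) depth=8
  + 109.133.218.0/24 (H4) depth=24
  lookup 109.133.208.0: bits 01101101100001011101 walk d0:-→d1:-→d2:-→d3:-→d4:-→d5:-→d6:-→d7:-→d8:-→d9:-→d10:-→d11:-→d12:-→d13:-→d14:-→d15:-→d16:-→d17:-→d18:-→d19:-→d20:H5 -> H5
  lookup 194.238.125.160: bits 110000101110111001111101101000 walk d0:-→d1:-→d2:-→d3:-→d4:-→d5:-→d6:-→d7:-→d8:H2→d9:-→d10:-→d11:-→d12:-→d13:-→d14:-→d15:-→d16:H3→d17:-→d18:-→d19:-→d20:-→d21:-→d22:-→d23:-→d24:-→d25:-→d26:-→d27:-→d28:-→d29:-→d30:H5 -> H5
  + 194.192.0.0/10 (H1) depth=10
  + 109.128.0.0/12 (H0) depth=12
  lookup 109.133.218.0: bits 011011011000010111011010 walk d0:-→d1:-→d2:-→d3:-→d4:-→d5:-→d6:-→d7:-→d8:-→d9:-→d10:-→d11:-→d12:H0→d13:-→d14:-→d15:-→d16:-→d17:-→d18:-→d19:-→d20:H5→d21:-→d22:-→d23:-→d24:H4 -> H4
  lookup 44.151.160.134: bits 0 walk d0:-→d1:- -> no-route
  lookup 109.133.208.2: bits 01101101100001011101 walk d0:-→d1:-→d2:-→d3:-→d4:-→d5:-→d6:-→d7:-→d8:-→d9:-→d10:-→d11:-→d12:H0→d13:-→d14:-→d15:-→d16:-→d17:-→d18:-→d19:-→d20:H5 -> H5
  + 109.133.0.0/16 (H5) depth=16
  lookup 194.192.18.253: bits 1100001011 walk d0:-→d1:-→d2:-→d3:-→d4:-→d5:-→d6:-→d7:-→d8:H2→d9:-→d10:H1 -> H1
  + 109.133.0.0/16 (H4) depth=16
  + 0.0.0.0/0 (H1) depth=0
  lookup 109.140.179.251: bits 011011011000 walk d0:H1→d1:-→d2:-→d3:-→d4:-→d5:-→d6:-→d7:-→d8:-→d9:-→d10:-→d11:-→d12:H0 -> H0
  + 194.128.0.0/9 (H4) depth=9
  lookup 109.133.0.11: bits 0110110110000101 walk d0:H1→d1:-→d2:-→d3:-→d4:-→d5:-→d6:-→d7:-→d8:-→d9:-→d10:-→d11:-→d12:H0→d13:-→d14:-→d15:-→d16:H4 -> H4

== LOOKUPS ==
["H5","H5","H0","H5","H5","H4","no-route","H5","H1","H0","H4"]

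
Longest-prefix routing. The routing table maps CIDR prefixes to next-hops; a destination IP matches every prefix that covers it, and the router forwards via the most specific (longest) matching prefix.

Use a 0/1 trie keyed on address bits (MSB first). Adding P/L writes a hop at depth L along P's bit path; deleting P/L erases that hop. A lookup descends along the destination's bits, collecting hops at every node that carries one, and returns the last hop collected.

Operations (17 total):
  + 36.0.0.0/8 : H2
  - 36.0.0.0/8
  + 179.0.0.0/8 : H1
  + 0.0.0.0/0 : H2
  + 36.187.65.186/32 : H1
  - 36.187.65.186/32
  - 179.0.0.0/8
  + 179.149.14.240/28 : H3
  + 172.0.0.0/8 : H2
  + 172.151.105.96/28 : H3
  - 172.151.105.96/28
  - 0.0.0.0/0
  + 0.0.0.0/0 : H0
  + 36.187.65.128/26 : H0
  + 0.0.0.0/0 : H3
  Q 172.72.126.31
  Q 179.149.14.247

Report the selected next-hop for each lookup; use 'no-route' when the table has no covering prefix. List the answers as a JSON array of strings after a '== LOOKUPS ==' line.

Apply in order:
  + 36.0.0.0/8 (H2) depth=8
  del 36.0.0.0/8 (clear depth 8)
  + 179.0.0.0/8 (H1) depth=8
  + 0.0.0.0/0 (H2) depth=0
  + 36.187.65.186/32 (H1) depth=32
  del 36.187.65.186/32 (clear depth 32)
  del 179.0.0.0/8 (clear depth 8)
  + 179.149.14.240/28 (H3) depth=28
  + 172.0.0.0/8 (H2) depth=8
  + 172.151.105.96/28 (H3) depth=28
  del 172.151.105.96/28 (clear depth 28)
  del 0.0.0.0/0 (clear depth 0)
  + 0.0.0.0/0 (H0) depth=0
  + 36.187.65.128/26 (H0) depth=26
  + 0.0.0.0/0 (H3) depth=0
  ? 172.72.126.31  path d0:H3→d1:-→d2:-→d3:-→d4:-→d5:-→d6:-→d7:-→d8:H2  best=H2
  ? 179.149.14.247  path d0:H3→d1:-→d2:-→d3:-→d4:-→d5:-→d6:-→d7:-→d8:-→d9:-→d10:-→d11:-→d12:-→d13:-→d14:-→d15:-→d16:-→d17:-→d18:-→d19:-→d20:-→d21:-→d22:-→d23:-→d24:-→d25:-→d26:-→d27:-→d28:H3  best=H3

== LOOKUPS ==
["H2","H3"]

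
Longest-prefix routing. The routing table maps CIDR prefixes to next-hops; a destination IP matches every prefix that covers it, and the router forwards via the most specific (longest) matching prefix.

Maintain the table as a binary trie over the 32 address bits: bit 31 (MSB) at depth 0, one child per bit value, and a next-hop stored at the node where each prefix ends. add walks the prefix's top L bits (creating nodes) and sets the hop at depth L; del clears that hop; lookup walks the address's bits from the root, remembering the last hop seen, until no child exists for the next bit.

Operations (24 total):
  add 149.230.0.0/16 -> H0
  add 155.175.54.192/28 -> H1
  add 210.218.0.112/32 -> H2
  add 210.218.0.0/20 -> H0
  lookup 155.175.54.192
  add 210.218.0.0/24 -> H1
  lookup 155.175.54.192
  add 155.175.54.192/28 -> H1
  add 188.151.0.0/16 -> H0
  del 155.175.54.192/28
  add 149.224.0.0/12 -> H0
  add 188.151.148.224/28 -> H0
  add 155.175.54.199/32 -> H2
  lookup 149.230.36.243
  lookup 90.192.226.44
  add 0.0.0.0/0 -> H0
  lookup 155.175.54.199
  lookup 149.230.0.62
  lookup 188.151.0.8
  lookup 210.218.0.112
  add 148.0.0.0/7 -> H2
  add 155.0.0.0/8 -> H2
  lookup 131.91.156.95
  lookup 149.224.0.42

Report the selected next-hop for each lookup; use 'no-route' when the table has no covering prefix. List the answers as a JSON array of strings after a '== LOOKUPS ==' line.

Apply in order:
  add 149.230.0.0/16 -> H0 at depth 16
  add 155.175.54.192/28 -> H1 at depth 28
  add 210.218.0.112/32 -> H2 at depth 32
  add 210.218.0.0/20 -> H0 at depth 20
  Q 155.175.54.192: descend 1001101110101111001101101100 ; hops seen [H1] ; pick H1
  add 210.218.0.0/24 -> H1 at depth 24
  Q 155.175.54.192: descend 1001101110101111001101101100 ; hops seen [H1] ; pick H1
  add 155.175.54.192/28 -> H1 at depth 28
  add 188.151.0.0/16 -> H0 at depth 16
  del 155.175.54.192/28 (clear depth 28)
  add 149.224.0.0/12 -> H0 at depth 12
  add 188.151.148.224/28 -> H0 at depth 28
  add 155.175.54.199/32 -> H2 at depth 32
  Q 149.230.36.243: descend 1001010111100110 ; hops seen [H0,H0] ; pick H0
  Q 90.192.226.44: descend ε ; hops seen [∅] ; pick no-route
  add 0.0.0.0/0 -> H0 at depth 0
  Q 155.175.54.199: descend 10011011101011110011011011000111 ; hops seen [H0,H2] ; pick H2
  Q 149.230.0.62: descend 1001010111100110 ; hops seen [H0,H0,H0] ; pick H0
  Q 188.151.0.8: descend 1011110010010111 ; hops seen [H0,H0] ; pick H0
  Q 210.218.0.112: descend 11010010110110100000000001110000 ; hops seen [H0,H0,H1,H2] ; pick H2
  add 148.0.0.0/7 -> H2 at depth 7
  add 155.0.0.0/8 -> H2 at depth 8
  Q 131.91.156.95: descend 100 ; hops seen [H0] ; pick H0
  Q 149.224.0.42: descend 1001010111100 ; hops seen [H0,H2,H0] ; pick H0

== LOOKUPS ==
["H1","H1","H0","no-route","H2","H0","H0","H2","H0","H0"]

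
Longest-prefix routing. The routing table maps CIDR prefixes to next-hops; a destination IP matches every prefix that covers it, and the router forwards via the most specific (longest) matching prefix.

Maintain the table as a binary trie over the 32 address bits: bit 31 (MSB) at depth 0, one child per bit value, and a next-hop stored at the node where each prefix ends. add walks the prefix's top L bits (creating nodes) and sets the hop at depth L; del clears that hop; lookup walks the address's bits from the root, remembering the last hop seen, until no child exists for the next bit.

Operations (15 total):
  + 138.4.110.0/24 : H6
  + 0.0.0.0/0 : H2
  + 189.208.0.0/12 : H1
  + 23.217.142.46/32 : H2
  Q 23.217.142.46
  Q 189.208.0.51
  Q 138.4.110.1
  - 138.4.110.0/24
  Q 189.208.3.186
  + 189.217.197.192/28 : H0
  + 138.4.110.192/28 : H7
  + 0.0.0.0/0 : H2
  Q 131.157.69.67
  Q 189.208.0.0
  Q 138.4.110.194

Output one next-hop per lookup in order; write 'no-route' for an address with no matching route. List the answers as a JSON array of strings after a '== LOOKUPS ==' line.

Process each operation:
  + 138.4.110.0/24 (H6) depth=24
  + 0.0.0.0/0 (H2) depth=0
  + 189.208.0.0/12 (H1) depth=12
  + 23.217.142.46/32 (H2) depth=32
  ? 23.217.142.46  path d0:H2→d1:-→d2:-→d3:-→d4:-→d5:-→d6:-→d7:-→d8:-→d9:-→d10:-→d11:-→d12:-→d13:-→d14:-→d15:-→d16:-→d17:-→d18:-→d19:-→d20:-→d21:-→d22:-→d23:-→d24:-→d25:-→d26:-→d27:-→d28:-→d29:-→d30:-→d31:-→d32:H2  best=H2
  ? 189.208.0.51  path d0:H2→d1:-→d2:-→d3:-→d4:-→d5:-→d6:-→d7:-→d8:-→d9:-→d10:-→d11:-→d12:H1  best=H1
  ? 138.4.110.1  path d0:H2→d1:-→d2:-→d3:-→d4:-→d5:-→d6:-→d7:-→d8:-→d9:-→d10:-→d11:-→d12:-→d13:-→d14:-→d15:-→d16:-→d17:-→d18:-→d19:-→d20:-→d21:-→d22:-→d23:-→d24:H6  best=H6
  del 138.4.110.0/24 (clear depth 24)
  ? 189.208.3.186  path d0:H2→d1:-→d2:-→d3:-→d4:-→d5:-→d6:-→d7:-→d8:-→d9:-→d10:-→d11:-→d12:H1  best=H1
  + 189.217.197.192/28 (H0) depth=28
  + 138.4.110.192/28 (H7) depth=28
  + 0.0.0.0/0 (H2) depth=0
  ? 131.157.69.67  path d0:H2→d1:-→d2:-→d3:-→d4:-  best=H2
  ? 189.208.0.0  path d0:H2→d1:-→d2:-→d3:-→d4:-→d5:-→d6:-→d7:-→d8:-→d9:-→d10:-→d11:-→d12:H1  best=H1
  ? 138.4.110.194  path d0:H2→d1:-→d2:-→d3:-→d4:-→d5:-→d6:-→d7:-→d8:-→d9:-→d10:-→d11:-→d12:-→d13:-→d14:-→d15:-→d16:-→d17:-→d18:-→d19:-→d20:-→d21:-→d22:-→d23:-→d24:-→d25:-→d26:-→d27:-→d28:H7  best=H7

== LOOKUPS ==
["H2","H1","H6","H1","H2","H1","H7"]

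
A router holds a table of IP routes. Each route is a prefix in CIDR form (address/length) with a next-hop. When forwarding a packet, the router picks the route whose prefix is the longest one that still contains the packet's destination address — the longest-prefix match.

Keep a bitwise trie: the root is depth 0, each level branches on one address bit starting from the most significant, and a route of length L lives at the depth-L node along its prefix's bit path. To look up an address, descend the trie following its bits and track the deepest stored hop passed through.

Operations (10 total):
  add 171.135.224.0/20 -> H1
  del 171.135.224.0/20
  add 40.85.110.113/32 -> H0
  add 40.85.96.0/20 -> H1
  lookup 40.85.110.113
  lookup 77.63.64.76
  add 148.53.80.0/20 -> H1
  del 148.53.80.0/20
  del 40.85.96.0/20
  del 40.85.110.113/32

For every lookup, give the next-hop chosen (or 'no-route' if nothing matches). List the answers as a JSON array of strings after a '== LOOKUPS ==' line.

Apply in order:
  + 171.135.224.0/20 (H1) depth=20
  del 171.135.224.0/20 (clear depth 20)
  + 40.85.110.113/32 (H0) depth=32
  + 40.85.96.0/20 (H1) depth=20
  Q 40.85.110.113: descend 00101000010101010110111001110001 ; hops seen [H1,H0] ; pick H0
  Q 77.63.64.76: descend 0 ; hops seen [∅] ; pick no-route
  + 148.53.80.0/20 (H1) depth=20
  del 148.53.80.0/20 (clear depth 20)
  del 40.85.96.0/20 (clear depth 20)
  del 40.85.110.113/32 (clear depth 32)

== LOOKUPS ==
["H0","no-route"]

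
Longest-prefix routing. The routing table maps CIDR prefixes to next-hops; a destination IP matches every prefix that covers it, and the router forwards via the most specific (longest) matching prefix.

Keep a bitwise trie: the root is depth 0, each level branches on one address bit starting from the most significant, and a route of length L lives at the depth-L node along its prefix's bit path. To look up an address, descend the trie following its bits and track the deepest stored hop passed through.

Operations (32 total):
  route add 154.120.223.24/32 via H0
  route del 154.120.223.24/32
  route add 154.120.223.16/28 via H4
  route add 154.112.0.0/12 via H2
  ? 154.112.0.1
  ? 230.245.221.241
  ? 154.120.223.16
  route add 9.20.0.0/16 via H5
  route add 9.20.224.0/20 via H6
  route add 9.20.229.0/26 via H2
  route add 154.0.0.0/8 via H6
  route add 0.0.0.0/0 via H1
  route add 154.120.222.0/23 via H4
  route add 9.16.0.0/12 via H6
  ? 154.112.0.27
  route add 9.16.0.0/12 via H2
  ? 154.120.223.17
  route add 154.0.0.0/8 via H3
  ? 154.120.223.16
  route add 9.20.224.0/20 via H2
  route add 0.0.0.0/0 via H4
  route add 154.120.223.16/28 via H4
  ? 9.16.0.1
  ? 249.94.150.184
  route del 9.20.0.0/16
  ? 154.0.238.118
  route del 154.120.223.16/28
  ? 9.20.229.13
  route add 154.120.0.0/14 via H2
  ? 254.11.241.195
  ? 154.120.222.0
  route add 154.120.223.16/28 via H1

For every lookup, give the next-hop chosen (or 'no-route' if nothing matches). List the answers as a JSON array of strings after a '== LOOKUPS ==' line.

Process each operation:
  + 154.120.223.24/32 (H0) depth=32
  - 154.120.223.24/32 clear@32
  + 154.120.223.16/28 (H4) depth=28
  + 154.112.0.0/12 (H2) depth=12
  Q 154.112.0.1: descend 100110100111 ; hops seen [H2] ; pick H2
  Q 230.245.221.241: descend 1 ; hops seen [∅] ; pick no-route
  Q 154.120.223.16: descend 1001101001111000110111110001 ; hops seen [H2,H4] ; pick H4
  + 9.20.0.0/16 (H5) depth=16
  + 9.20.224.0/20 (H6) depth=20
  + 9.20.229.0/26 (H2) depth=26
  + 154.0.0.0/8 (H6) depth=8
  + 0.0.0.0/0 (H1) depth=0
  + 154.120.222.0/23 (H4) depth=23
  + 9.16.0.0/12 (H6) depth=12
  Q 154.112.0.27: descend 100110100111 ; hops seen [H1,H6,H2] ; pick H2
  + 9.16.0.0/12 (H2) depth=12
  Q 154.120.223.17: descend 1001101001111000110111110001 ; hops seen [H1,H6,H2,H4,H4] ; pick H4
  + 154.0.0.0/8 (H3) depth=8
  Q 154.120.223.16: descend 1001101001111000110111110001 ; hops seen [H1,H3,H2,H4,H4] ; pick H4
  + 9.20.224.0/20 (H2) depth=20
  + 0.0.0.0/0 (H4) depth=0
  + 154.120.223.16/28 (H4) depth=28
  Q 9.16.0.1: descend 0000100100010 ; hops seen [H4,H2] ; pick H2
  Q 249.94.150.184: descend 1 ; hops seen [H4] ; pick H4
  - 9.20.0.0/16 clear@16
  Q 154.0.238.118: descend 100110100 ; hops seen [H4,H3] ; pick H3
  - 154.120.223.16/28 clear@28
  Q 9.20.229.13: descend 00001001000101001110010100 ; hops seen [H4,H2,H2,H2] ; pick H2
  + 154.120.0.0/14 (H2) depth=14
  Q 254.11.241.195: descend 1 ; hops seen [H4] ; pick H4
  Q 154.120.222.0: descend 10011010011110001101111 ; hops seen [H4,H3,H2,H2,H4] ; pick H4
  + 154.120.223.16/28 (H1) depth=28

== LOOKUPS ==
["H2","no-route","H4","H2","H4","H4","H2","H4","H3","H2","H4","H4"]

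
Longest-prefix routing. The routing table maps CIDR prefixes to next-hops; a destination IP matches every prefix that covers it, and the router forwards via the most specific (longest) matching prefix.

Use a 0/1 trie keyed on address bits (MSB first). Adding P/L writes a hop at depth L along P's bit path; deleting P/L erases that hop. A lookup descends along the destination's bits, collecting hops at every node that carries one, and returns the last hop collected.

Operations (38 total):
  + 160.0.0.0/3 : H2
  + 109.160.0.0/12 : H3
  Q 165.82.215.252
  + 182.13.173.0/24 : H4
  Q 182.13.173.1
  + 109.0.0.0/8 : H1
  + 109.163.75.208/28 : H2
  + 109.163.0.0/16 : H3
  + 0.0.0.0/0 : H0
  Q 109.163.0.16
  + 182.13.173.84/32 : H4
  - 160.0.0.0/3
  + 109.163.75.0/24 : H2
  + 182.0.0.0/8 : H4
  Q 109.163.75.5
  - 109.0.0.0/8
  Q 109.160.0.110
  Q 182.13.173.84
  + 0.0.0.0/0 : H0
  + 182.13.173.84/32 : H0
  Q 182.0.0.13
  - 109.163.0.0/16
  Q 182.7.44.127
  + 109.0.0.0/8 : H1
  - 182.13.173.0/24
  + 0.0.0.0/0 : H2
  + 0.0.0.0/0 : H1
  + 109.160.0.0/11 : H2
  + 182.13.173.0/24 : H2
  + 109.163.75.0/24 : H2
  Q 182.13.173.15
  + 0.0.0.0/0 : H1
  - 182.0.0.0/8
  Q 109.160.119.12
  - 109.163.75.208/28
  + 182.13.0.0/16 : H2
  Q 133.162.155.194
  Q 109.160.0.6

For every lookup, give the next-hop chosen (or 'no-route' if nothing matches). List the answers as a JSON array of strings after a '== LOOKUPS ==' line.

Apply in order:
  + 160.0.0.0/3 (H2) depth=3
  + 109.160.0.0/12 (H3) depth=12
  lookup 165.82.215.252: bits 101 walk d0:-→d1:-→d2:-→d3:H2 -> H2
  + 182.13.173.0/24 (H4) depth=24
  lookup 182.13.173.1: bits 101101100000110110101101 walk d0:-→d1:-→d2:-→d3:H2→d4:-→d5:-→d6:-→d7:-→d8:-→d9:-→d10:-→d11:-→d12:-→d13:-→d14:-→d15:-→d16:-→d17:-→d18:-→d19:-→d20:-→d21:-→d22:-→d23:-→d24:H4 -> H4
  + 109.0.0.0/8 (H1) depth=8
  + 109.163.75.208/28 (H2) depth=28
  + 109.163.0.0/16 (H3) depth=16
  + 0.0.0.0/0 (H0) depth=0
  lookup 109.163.0.16: bits 01101101101000110 walk d0:H0→d1:-→d2:-→d3:-→d4:-→d5:-→d6:-→d7:-→d8:H1→d9:-→d10:-→d11:-→d12:H3→d13:-→d14:-→d15:-→d16:H3→d17:- -> H3
  + 182.13.173.84/32 (H4) depth=32
  - 160.0.0.0/3 clear@3
  + 109.163.75.0/24 (H2) depth=24
  + 182.0.0.0/8 (H4) depth=8
  lookup 109.163.75.5: bits 011011011010001101001011 walk d0:H0→d1:-→d2:-→d3:-→d4:-→d5:-→d6:-→d7:-→d8:H1→d9:-→d10:-→d11:-→d12:H3→d13:-→d14:-→d15:-→d16:H3→d17:-→d18:-→d19:-→d20:-→d21:-→d22:-→d23:-→d24:H2 -> H2
  - 109.0.0.0/8 clear@8
  lookup 109.160.0.110: bits 01101101101000 walk d0:H0→d1:-→d2:-→d3:-→d4:-→d5:-→d6:-→d7:-→d8:-→d9:-→d10:-→d11:-→d12:H3→d13:-→d14:- -> H3
  lookup 182.13.173.84: bits 10110110000011011010110101010100 walk d0:H0→d1:-→d2:-→d3:-→d4:-→d5:-→d6:-→d7:-→d8:H4→d9:-→d10:-→d11:-→d12:-→d13:-→d14:-→d15:-→d16:-→d17:-→d18:-→d19:-→d20:-→d21:-→d22:-→d23:-→d24:H4→d25:-→d26:-→d27:-→d28:-→d29:-→d30:-→d31:-→d32:H4 -> H4
  + 0.0.0.0/0 (H0) depth=0
  + 182.13.173.84/32 (H0) depth=32
  lookup 182.0.0.13: bits 101101100000 walk d0:H0→d1:-→d2:-→d3:-→d4:-→d5:-→d6:-→d7:-→d8:H4→d9:-→d10:-→d11:-→d12:- -> H4
  - 109.163.0.0/16 clear@16
  lookup 182.7.44.127: bits 101101100000 walk d0:H0→d1:-→d2:-→d3:-→d4:-→d5:-→d6:-→d7:-→d8:H4→d9:-→d10:-→d11:-→d12:- -> H4
  + 109.0.0.0/8 (H1) depth=8
  - 182.13.173.0/24 clear@24
  + 0.0.0.0/0 (H2) depth=0
  + 0.0.0.0/0 (H1) depth=0
  + 109.160.0.0/11 (H2) depth=11
  + 182.13.173.0/24 (H2) depth=24
  + 109.163.75.0/24 (H2) depth=24
  lookup 182.13.173.15: bits 1011011000001101101011010 walk d0:H1→d1:-→d2:-→d3:-→d4:-→d5:-→d6:-→d7:-→d8:H4→d9:-→d10:-→d11:-→d12:-→d13:-→d14:-→d15:-→d16:-→d17:-→d18:-→d19:-→d20:-→d21:-→d22:-→d23:-→d24:H2→d25:- -> H2
  + 0.0.0.0/0 (H1) depth=0
  - 182.0.0.0/8 clear@8
  lookup 109.160.119.12: bits 01101101101000 walk d0:H1→d1:-→d2:-→d3:-→d4:-→d5:-→d6:-→d7:-→d8:H1→d9:-→d10:-→d11:H2→d12:H3→d13:-→d14:- -> H3
  - 109.163.75.208/28 clear@28
  + 182.13.0.0/16 (H2) depth=16
  lookup 133.162.155.194: bits 10 walk d0:H1→d1:-→d2:- -> H1
  lookup 109.160.0.6: bits 01101101101000 walk d0:H1→d1:-→d2:-→d3:-→d4:-→d5:-→d6:-→d7:-→d8:H1→d9:-→d10:-→d11:H2→d12:H3→d13:-→d14:- -> H3

== LOOKUPS ==
["H2","H4","H3","H2","H3","H4","H4","H4","H2","H3","H1","H3"]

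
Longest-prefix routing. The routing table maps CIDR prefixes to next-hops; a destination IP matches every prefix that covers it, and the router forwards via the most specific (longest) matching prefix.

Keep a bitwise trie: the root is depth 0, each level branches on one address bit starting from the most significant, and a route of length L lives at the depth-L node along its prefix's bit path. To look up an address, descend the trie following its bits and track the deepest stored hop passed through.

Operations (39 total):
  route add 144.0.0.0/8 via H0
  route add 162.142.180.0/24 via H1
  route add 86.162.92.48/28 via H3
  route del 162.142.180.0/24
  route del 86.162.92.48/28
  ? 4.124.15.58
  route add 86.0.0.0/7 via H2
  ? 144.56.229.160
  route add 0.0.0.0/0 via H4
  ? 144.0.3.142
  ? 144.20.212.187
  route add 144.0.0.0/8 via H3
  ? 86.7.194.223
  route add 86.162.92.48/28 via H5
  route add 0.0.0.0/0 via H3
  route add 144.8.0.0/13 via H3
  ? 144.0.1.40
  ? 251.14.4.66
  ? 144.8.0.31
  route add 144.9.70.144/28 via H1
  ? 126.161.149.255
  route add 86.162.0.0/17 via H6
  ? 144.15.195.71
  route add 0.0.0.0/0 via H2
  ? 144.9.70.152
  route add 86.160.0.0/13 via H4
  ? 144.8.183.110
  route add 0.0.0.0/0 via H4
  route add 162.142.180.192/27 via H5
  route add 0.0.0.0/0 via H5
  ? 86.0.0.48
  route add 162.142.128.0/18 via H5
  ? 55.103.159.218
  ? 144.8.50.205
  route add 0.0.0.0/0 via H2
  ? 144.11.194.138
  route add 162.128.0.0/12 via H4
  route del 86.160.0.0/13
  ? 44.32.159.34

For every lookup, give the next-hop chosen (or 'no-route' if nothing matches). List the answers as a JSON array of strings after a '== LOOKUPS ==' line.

Process each operation:
  add 144.0.0.0/8 -> H0 at depth 8
  add 162.142.180.0/24 -> H1 at depth 24
  add 86.162.92.48/28 -> H3 at depth 28
  - 162.142.180.0/24 clear@24
  - 86.162.92.48/28 clear@28
  lookup 4.124.15.58: bits 0 walk d0:-→d1:- -> no-route
  add 86.0.0.0/7 -> H2 at depth 7
  lookup 144.56.229.160: bits 10010000 walk d0:-→d1:-→d2:-→d3:-→d4:-→d5:-→d6:-→d7:-→d8:H0 -> H0
  add 0.0.0.0/0 -> H4 at depth 0
  lookup 144.0.3.142: bits 10010000 walk d0:H4→d1:-→d2:-→d3:-→d4:-→d5:-→d6:-→d7:-→d8:H0 -> H0
  lookup 144.20.212.187: bits 10010000 walk d0:H4→d1:-→d2:-→d3:-→d4:-→d5:-→d6:-→d7:-→d8:H0 -> H0
  add 144.0.0.0/8 -> H3 at depth 8
  lookup 86.7.194.223: bits 01010110 walk d0:H4→d1:-→d2:-→d3:-→d4:-→d5:-→d6:-→d7:H2→d8:- -> H2
  add 86.162.92.48/28 -> H5 at depth 28
  add 0.0.0.0/0 -> H3 at depth 0
  add 144.8.0.0/13 -> H3 at depth 13
  lookup 144.0.1.40: bits 100100000000 walk d0:H3→d1:-→d2:-→d3:-→d4:-→d5:-→d6:-→d7:-→d8:H3→d9:-→d10:-→d11:-→d12:- -> H3
  lookup 251.14.4.66: bits 1 walk d0:H3→d1:- -> H3
  lookup 144.8.0.31: bits 1001000000001 walk d0:H3→d1:-→d2:-→d3:-→d4:-→d5:-→d6:-→d7:-→d8:H3→d9:-→d10:-→d11:-→d12:-→d13:H3 -> H3
  add 144.9.70.144/28 -> H1 at depth 28
  lookup 126.161.149.255: bits 01 walk d0:H3→d1:-→d2:- -> H3
  add 86.162.0.0/17 -> H6 at depth 17
  lookup 144.15.195.71: bits 1001000000001 walk d0:H3→d1:-→d2:-→d3:-→d4:-→d5:-→d6:-→d7:-→d8:H3→d9:-→d10:-→d11:-→d12:-→d13:H3 -> H3
  add 0.0.0.0/0 -> H2 at depth 0
  lookup 144.9.70.152: bits 1001000000001001010001101001 walk d0:H2→d1:-→d2:-→d3:-→d4:-→d5:-→d6:-→d7:-→d8:H3→d9:-→d10:-→d11:-→d12:-→d13:H3→d14:-→d15:-→d16:-→d17:-→d18:-→d19:-→d20:-→d21:-→d22:-→d23:-→d24:-→d25:-→d26:-→d27:-→d28:H1 -> H1
  add 86.160.0.0/13 -> H4 at depth 13
  lookup 144.8.183.110: bits 100100000000100 walk d0:H2→d1:-→d2:-→d3:-→d4:-→d5:-→d6:-→d7:-→d8:H3→d9:-→d10:-→d11:-→d12:-→d13:H3→d14:-→d15:- -> H3
  add 0.0.0.0/0 -> H4 at depth 0
  add 162.142.180.192/27 -> H5 at depth 27
  add 0.0.0.0/0 -> H5 at depth 0
  lookup 86.0.0.48: bits 01010110 walk d0:H5→d1:-→d2:-→d3:-→d4:-→d5:-→d6:-→d7:H2→d8:- -> H2
  add 162.142.128.0/18 -> H5 at depth 18
  lookup 55.103.159.218: bits 0 walk d0:H5→d1:- -> H5
  lookup 144.8.50.205: bits 100100000000100 walk d0:H5→d1:-→d2:-→d3:-→d4:-→d5:-→d6:-→d7:-→d8:H3→d9:-→d10:-→d11:-→d12:-→d13:H3→d14:-→d15:- -> H3
  add 0.0.0.0/0 -> H2 at depth 0
  lookup 144.11.194.138: bits 10010000000010 walk d0:H2→d1:-→d2:-→d3:-→d4:-→d5:-→d6:-→d7:-→d8:H3→d9:-→d10:-→d11:-→d12:-→d13:H3→d14:- -> H3
  add 162.128.0.0/12 -> H4 at depth 12
  - 86.160.0.0/13 clear@13
  lookup 44.32.159.34: bits 0 walk d0:H2→d1:- -> H2

== LOOKUPS ==
["no-route","H0","H0","H0","H2","H3","H3","H3","H3","H3","H1","H3","H2","H5","H3","H3","H2"]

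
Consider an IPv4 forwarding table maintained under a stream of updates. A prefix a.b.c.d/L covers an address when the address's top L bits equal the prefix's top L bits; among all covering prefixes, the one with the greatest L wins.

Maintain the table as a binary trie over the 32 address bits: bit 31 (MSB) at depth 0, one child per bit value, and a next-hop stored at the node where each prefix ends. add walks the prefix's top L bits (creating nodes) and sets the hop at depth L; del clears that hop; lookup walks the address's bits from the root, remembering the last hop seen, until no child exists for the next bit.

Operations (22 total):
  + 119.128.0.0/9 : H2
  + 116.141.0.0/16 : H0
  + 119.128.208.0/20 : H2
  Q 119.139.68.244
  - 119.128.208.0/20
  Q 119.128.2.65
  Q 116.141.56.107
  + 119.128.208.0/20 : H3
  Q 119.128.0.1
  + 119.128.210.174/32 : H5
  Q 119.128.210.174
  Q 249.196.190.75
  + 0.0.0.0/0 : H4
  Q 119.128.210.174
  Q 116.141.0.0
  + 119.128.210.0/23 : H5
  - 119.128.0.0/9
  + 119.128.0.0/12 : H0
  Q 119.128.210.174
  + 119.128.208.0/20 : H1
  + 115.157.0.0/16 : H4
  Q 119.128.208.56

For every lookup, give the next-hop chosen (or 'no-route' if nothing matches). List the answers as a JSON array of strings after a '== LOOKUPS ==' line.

Process each operation:
  + 119.128.0.0/9 (H2) depth=9
  + 116.141.0.0/16 (H0) depth=16
  + 119.128.208.0/20 (H2) depth=20
  lookup 119.139.68.244: bits 011101111000 walk d0:-→d1:-→d2:-→d3:-→d4:-→d5:-→d6:-→d7:-→d8:-→d9:H2→d10:-→d11:-→d12:- -> H2
  - 119.128.208.0/20 clear@20
  lookup 119.128.2.65: bits 0111011110000000 walk d0:-→d1:-→d2:-→d3:-→d4:-→d5:-→d6:-→d7:-→d8:-→d9:H2→d10:-→d11:-→d12:-→d13:-→d14:-→d15:-→d16:- -> H2
  lookup 116.141.56.107: bits 0111010010001101 walk d0:-→d1:-→d2:-→d3:-→d4:-→d5:-→d6:-→d7:-→d8:-→d9:-→d10:-→d11:-→d12:-→d13:-→d14:-→d15:-→d16:H0 -> H0
  + 119.128.208.0/20 (H3) depth=20
  lookup 119.128.0.1: bits 0111011110000000 walk d0:-→d1:-→d2:-→d3:-→d4:-→d5:-→d6:-→d7:-→d8:-→d9:H2→d10:-→d11:-→d12:-→d13:-→d14:-→d15:-→d16:- -> H2
  + 119.128.210.174/32 (H5) depth=32
  lookup 119.128.210.174: bits 01110111100000001101001010101110 walk d0:-→d1:-→d2:-→d3:-→d4:-→d5:-→d6:-→d7:-→d8:-→d9:H2→d10:-→d11:-→d12:-→d13:-→d14:-→d15:-→d16:-→d17:-→d18:-→d19:-→d20:H3→d21:-→d22:-→d23:-→d24:-→d25:-→d26:-→d27:-→d28:-→d29:-→d30:-→d31:-→d32:H5 -> H5
  lookup 249.196.190.75: bits ε walk d0:- -> no-route
  + 0.0.0.0/0 (H4) depth=0
  lookup 119.128.210.174: bits 01110111100000001101001010101110 walk d0:H4→d1:-→d2:-→d3:-→d4:-→d5:-→d6:-→d7:-→d8:-→d9:H2→d10:-→d11:-→d12:-→d13:-→d14:-→d15:-→d16:-→d17:-→d18:-→d19:-→d20:H3→d21:-→d22:-→d23:-→d24:-→d25:-→d26:-→d27:-→d28:-→d29:-→d30:-→d31:-→d32:H5 -> H5
  lookup 116.141.0.0: bits 0111010010001101 walk d0:H4→d1:-→d2:-→d3:-→d4:-→d5:-→d6:-→d7:-→d8:-→d9:-→d10:-→d11:-→d12:-→d13:-→d14:-→d15:-→d16:H0 -> H0
  + 119.128.210.0/23 (H5) depth=23
  - 119.128.0.0/9 clear@9
  + 119.128.0.0/12 (H0) depth=12
  lookup 119.128.210.174: bits 01110111100000001101001010101110 walk d0:H4→d1:-→d2:-→d3:-→d4:-→d5:-→d6:-→d7:-→d8:-→d9:-→d10:-→d11:-→d12:H0→d13:-→d14:-→d15:-→d16:-→d17:-→d18:-→d19:-→d20:H3→d21:-→d22:-→d23:H5→d24:-→d25:-→d26:-→d27:-→d28:-→d29:-→d30:-→d31:-→d32:H5 -> H5
  + 119.128.208.0/20 (H1) depth=20
  + 115.157.0.0/16 (H4) depth=16
  lookup 119.128.208.56: bits 0111011110000000110100 walk d0:H4→d1:-→d2:-→d3:-→d4:-→d5:-→d6:-→d7:-→d8:-→d9:-→d10:-→d11:-→d12:H0→d13:-→d14:-→d15:-→d16:-→d17:-→d18:-→d19:-→d20:H1→d21:-→d22:- -> H1

== LOOKUPS ==
["H2","H2","H0","H2","H5","no-route","H5","H0","H5","H1"]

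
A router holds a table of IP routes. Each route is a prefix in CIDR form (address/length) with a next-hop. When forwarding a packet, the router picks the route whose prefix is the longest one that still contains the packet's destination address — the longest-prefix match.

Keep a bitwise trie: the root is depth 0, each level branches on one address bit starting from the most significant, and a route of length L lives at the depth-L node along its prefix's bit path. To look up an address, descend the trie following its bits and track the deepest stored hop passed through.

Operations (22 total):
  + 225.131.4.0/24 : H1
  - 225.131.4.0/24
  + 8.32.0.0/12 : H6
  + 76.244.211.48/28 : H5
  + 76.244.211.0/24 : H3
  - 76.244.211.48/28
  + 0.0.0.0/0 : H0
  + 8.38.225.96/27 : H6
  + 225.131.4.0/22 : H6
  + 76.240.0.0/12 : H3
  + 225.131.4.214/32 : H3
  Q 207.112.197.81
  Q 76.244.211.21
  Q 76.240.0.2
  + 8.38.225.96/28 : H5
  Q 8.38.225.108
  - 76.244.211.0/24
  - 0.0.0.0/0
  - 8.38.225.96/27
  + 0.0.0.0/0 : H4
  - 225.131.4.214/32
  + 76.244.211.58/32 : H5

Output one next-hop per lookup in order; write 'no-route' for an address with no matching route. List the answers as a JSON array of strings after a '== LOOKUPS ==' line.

Process each operation:
  + 225.131.4.0/24 (H1) depth=24
  - 225.131.4.0/24 clear@24
  + 8.32.0.0/12 (H6) depth=12
  + 76.244.211.48/28 (H5) depth=28
  + 76.244.211.0/24 (H3) depth=24
  - 76.244.211.48/28 clear@28
  + 0.0.0.0/0 (H0) depth=0
  + 8.38.225.96/27 (H6) depth=27
  + 225.131.4.0/22 (H6) depth=22
  + 76.240.0.0/12 (H3) depth=12
  + 225.131.4.214/32 (H3) depth=32
  ? 207.112.197.81  path d0:H0→d1:-→d2:-  best=H0
  ? 76.244.211.21  path d0:H0→d1:-→d2:-→d3:-→d4:-→d5:-→d6:-→d7:-→d8:-→d9:-→d10:-→d11:-→d12:H3→d13:-→d14:-→d15:-→d16:-→d17:-→d18:-→d19:-→d20:-→d21:-→d22:-→d23:-→d24:H3→d25:-→d26:-  best=H3
  ? 76.240.0.2  path d0:H0→d1:-→d2:-→d3:-→d4:-→d5:-→d6:-→d7:-→d8:-→d9:-→d10:-→d11:-→d12:H3→d13:-  best=H3
  + 8.38.225.96/28 (H5) depth=28
  ? 8.38.225.108  path d0:H0→d1:-→d2:-→d3:-→d4:-→d5:-→d6:-→d7:-→d8:-→d9:-→d10:-→d11:-→d12:H6→d13:-→d14:-→d15:-→d16:-→d17:-→d18:-→d19:-→d20:-→d21:-→d22:-→d23:-→d24:-→d25:-→d26:-→d27:H6→d28:H5  best=H5
  - 76.244.211.0/24 clear@24
  - 0.0.0.0/0 clear@0
  - 8.38.225.96/27 clear@27
  + 0.0.0.0/0 (H4) depth=0
  - 225.131.4.214/32 clear@32
  + 76.244.211.58/32 (H5) depth=32

== LOOKUPS ==
["H0","H3","H3","H5"]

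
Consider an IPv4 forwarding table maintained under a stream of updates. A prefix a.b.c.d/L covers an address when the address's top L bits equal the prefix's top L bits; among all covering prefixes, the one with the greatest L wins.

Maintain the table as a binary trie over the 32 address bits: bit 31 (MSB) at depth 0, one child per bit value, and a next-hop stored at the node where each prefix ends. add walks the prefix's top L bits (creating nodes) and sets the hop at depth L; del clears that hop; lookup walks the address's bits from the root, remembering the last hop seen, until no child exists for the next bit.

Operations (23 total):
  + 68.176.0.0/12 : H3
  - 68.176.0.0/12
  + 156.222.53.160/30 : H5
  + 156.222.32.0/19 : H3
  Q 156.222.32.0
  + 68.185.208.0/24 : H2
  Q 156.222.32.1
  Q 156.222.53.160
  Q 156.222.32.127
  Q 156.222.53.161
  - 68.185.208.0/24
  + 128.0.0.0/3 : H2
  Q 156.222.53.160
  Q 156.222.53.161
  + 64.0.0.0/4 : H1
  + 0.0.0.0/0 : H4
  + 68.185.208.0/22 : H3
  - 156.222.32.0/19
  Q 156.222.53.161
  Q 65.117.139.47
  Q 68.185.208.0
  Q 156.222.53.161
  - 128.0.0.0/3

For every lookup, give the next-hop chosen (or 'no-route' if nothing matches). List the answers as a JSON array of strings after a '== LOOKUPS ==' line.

Trace:
  add 68.176.0.0/12 -> H3 at depth 12
  - 68.176.0.0/12 clear@12
  add 156.222.53.160/30 -> H5 at depth 30
  add 156.222.32.0/19 -> H3 at depth 19
  lookup 156.222.32.0: bits 1001110011011110001 walk d0:-→d1:-→d2:-→d3:-→d4:-→d5:-→d6:-→d7:-→d8:-→d9:-→d10:-→d11:-→d12:-→d13:-→d14:-→d15:-→d16:-→d17:-→d18:-→d19:H3 -> H3
  add 68.185.208.0/24 -> H2 at depth 24
  lookup 156.222.32.1: bits 1001110011011110001 walk d0:-→d1:-→d2:-→d3:-→d4:-→d5:-→d6:-→d7:-→d8:-→d9:-→d10:-→d11:-→d12:-→d13:-→d14:-→d15:-→d16:-→d17:-→d18:-→d19:H3 -> H3
  lookup 156.222.53.160: bits 100111001101111000110101101000 walk d0:-→d1:-→d2:-→d3:-→d4:-→d5:-→d6:-→d7:-→d8:-→d9:-→d10:-→d11:-→d12:-→d13:-→d14:-→d15:-→d16:-→d17:-→d18:-→d19:H3→d20:-→d21:-→d22:-→d23:-→d24:-→d25:-→d26:-→d27:-→d28:-→d29:-→d30:H5 -> H5
  lookup 156.222.32.127: bits 1001110011011110001 walk d0:-→d1:-→d2:-→d3:-→d4:-→d5:-→d6:-→d7:-→d8:-→d9:-→d10:-→d11:-→d12:-→d13:-→d14:-→d15:-→d16:-→d17:-→d18:-→d19:H3 -> H3
  lookup 156.222.53.161: bits 100111001101111000110101101000 walk d0:-→d1:-→d2:-→d3:-→d4:-→d5:-→d6:-→d7:-→d8:-→d9:-→d10:-→d11:-→d12:-→d13:-→d14:-→d15:-→d16:-→d17:-→d18:-→d19:H3→d20:-→d21:-→d22:-→d23:-→d24:-→d25:-→d26:-→d27:-→d28:-→d29:-→d30:H5 -> H5
  - 68.185.208.0/24 clear@24
  add 128.0.0.0/3 -> H2 at depth 3
  lookup 156.222.53.160: bits 100111001101111000110101101000 walk d0:-→d1:-→d2:-→d3:H2→d4:-→d5:-→d6:-→d7:-→d8:-→d9:-→d10:-→d11:-→d12:-→d13:-→d14:-→d15:-→d16:-→d17:-→d18:-→d19:H3→d20:-→d21:-→d22:-→d23:-→d24:-→d25:-→d26:-→d27:-→d28:-→d29:-→d30:H5 -> H5
  lookup 156.222.53.161: bits 100111001101111000110101101000 walk d0:-→d1:-→d2:-→d3:H2→d4:-→d5:-→d6:-→d7:-→d8:-→d9:-→d10:-→d11:-→d12:-→d13:-→d14:-→d15:-→d16:-→d17:-→d18:-→d19:H3→d20:-→d21:-→d22:-→d23:-→d24:-→d25:-→d26:-→d27:-→d28:-→d29:-→d30:H5 -> H5
  add 64.0.0.0/4 -> H1 at depth 4
  add 0.0.0.0/0 -> H4 at depth 0
  add 68.185.208.0/22 -> H3 at depth 22
  - 156.222.32.0/19 clear@19
  lookup 156.222.53.161: bits 100111001101111000110101101000 walk d0:H4→d1:-→d2:-→d3:H2→d4:-→d5:-→d6:-→d7:-→d8:-→d9:-→d10:-→d11:-→d12:-→d13:-→d14:-→d15:-→d16:-→d17:-→d18:-→d19:-→d20:-→d21:-→d22:-→d23:-→d24:-→d25:-→d26:-→d27:-→d28:-→d29:-→d30:H5 -> H5
  lookup 65.117.139.47: bits 01000 walk d0:H4→d1:-→d2:-→d3:-→d4:H1→d5:- -> H1
  lookup 68.185.208.0: bits 010001001011100111010000 walk d0:H4→d1:-→d2:-→d3:-→d4:H1→d5:-→d6:-→d7:-→d8:-→d9:-→d10:-→d11:-→d12:-→d13:-→d14:-→d15:-→d16:-→d17:-→d18:-→d19:-→d20:-→d21:-→d22:H3→d23:-→d24:- -> H3
  lookup 156.222.53.161: bits 100111001101111000110101101000 walk d0:H4→d1:-→d2:-→d3:H2→d4:-→d5:-→d6:-→d7:-→d8:-→d9:-→d10:-→d11:-→d12:-→d13:-→d14:-→d15:-→d16:-→d17:-→d18:-→d19:-→d20:-→d21:-→d22:-→d23:-→d24:-→d25:-→d26:-→d27:-→d28:-→d29:-→d30:H5 -> H5
  - 128.0.0.0/3 clear@3

== LOOKUPS ==
["H3","H3","H5","H3","H5","H5","H5","H5","H1","H3","H5"]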